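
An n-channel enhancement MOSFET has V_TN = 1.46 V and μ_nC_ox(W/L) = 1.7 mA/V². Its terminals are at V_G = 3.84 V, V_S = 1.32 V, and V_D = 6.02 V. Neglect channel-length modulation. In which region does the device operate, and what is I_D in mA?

V_GS = V_G − V_S = 3.84 − 1.32 = 2.52 V; V_DS = V_D − V_S = 6.02 − 1.32 = 4.7 V.
V_ov = V_GS − V_TN = 2.52 − 1.46 = 1.06 V.
Since V_DS = 4.7 V ≥ V_ov = 1.06 V, the device is in saturation.
I_D = ½ k_n V_ov² = 0.5 × 1.7 × 1.06² = 0.955 mA.

Saturation; I_D = 0.955 mA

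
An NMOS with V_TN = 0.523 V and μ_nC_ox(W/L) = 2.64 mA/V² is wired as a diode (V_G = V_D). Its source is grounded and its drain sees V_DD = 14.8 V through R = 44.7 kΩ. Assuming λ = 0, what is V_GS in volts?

V_GS = 1.01 V

With gate tied to drain, V_GS = V_DS ≥ V_GS − V_TN, so the device is in saturation.
KCL at the drain: ½ k_n (V_GS − V_TN)² = (V_DD − V_GS)/R.
Let x = V_GS − 0.523. Then 59 x² + x − 14.28 = 0, giving x = 0.484 V (positive root), so V_GS = 1.01 V.
I_D = (V_DD − V_GS)/R = (14.8 − 1.01) / 44.7 = 0.309 mA.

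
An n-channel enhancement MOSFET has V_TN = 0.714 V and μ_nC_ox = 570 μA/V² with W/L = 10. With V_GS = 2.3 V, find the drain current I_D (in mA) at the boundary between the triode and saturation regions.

At the boundary V_DS = V_ov = V_GS − V_TN = 2.3 − 0.714 = 1.59 V.
k_n = μ_nC_ox · (W/L) = 5.7 mA/V².
I_D = ½ k_n V_ov² = 0.5 × 5.7 × 1.59² = 7.17 mA.

I_D = 7.17 mA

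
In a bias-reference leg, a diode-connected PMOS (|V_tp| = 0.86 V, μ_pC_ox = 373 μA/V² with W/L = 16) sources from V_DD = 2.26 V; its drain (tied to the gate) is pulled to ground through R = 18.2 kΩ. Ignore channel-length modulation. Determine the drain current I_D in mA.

With gate tied to drain, V_SG = V_SD ≥ V_SG − |V_tp|, so the device is in saturation.
k_p = μ_pC_ox · (W/L) = 5.968 mA/V².
KCL at the drain: ½ k_p (V_SG − |V_tp|)² = (V_DD − V_SG)/R.
Let x = V_SG − 0.86. Then 54.3 x² + x − 1.4 = 0, giving x = 0.152 V (positive root), so V_SG = 1.01 V.
I_D = (V_DD − V_SG)/R = (2.26 − 1.01) / 18.2 = 0.0686 mA.

I_D = 0.0686 mA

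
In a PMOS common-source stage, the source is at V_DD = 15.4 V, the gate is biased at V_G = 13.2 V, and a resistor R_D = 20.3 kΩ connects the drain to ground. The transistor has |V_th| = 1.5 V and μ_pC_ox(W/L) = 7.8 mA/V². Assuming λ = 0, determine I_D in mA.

I_D = 0.751 mA

V_SG = V_DD − V_G = 15.4 − 13.2 = 2.2 V, so V_ov = 2.2 − 1.5 = 0.7 V.
Assume saturation: I_D = ½ k_p V_ov² = 0.5 × 7.8 × 0.7² = 1.91 mA, giving V_SD = V_DD − I_D R_D = 15.4 − 1.91 × 20.3 = -23.4 V.
But -23.4 V < V_ov = 0.7 V, so the device is actually in triode.
In triode I_D = k_p[V_ov V_SD − ½ V_SD²] and I_D = (V_DD − V_SD)/R_D. Equating: 79.2 V_SD² − 111.8 V_SD + 15.4 = 0, giving V_SD = 0.155 V (the root below V_ov).
I_D = (15.4 − 0.155) / 20.3 = 0.751 mA.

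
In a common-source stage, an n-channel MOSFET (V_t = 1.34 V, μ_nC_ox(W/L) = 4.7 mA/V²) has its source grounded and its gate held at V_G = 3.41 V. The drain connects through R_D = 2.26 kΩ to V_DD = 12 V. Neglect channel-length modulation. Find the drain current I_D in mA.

V_GS = V_G = 3.41 V, so V_ov = 3.41 − 1.34 = 2.07 V.
Assume saturation: I_D = ½ k_n V_ov² = 0.5 × 4.7 × 2.07² = 10.1 mA, giving V_DS = V_DD − I_D R_D = 12 − 10.1 × 2.26 = -10.8 V.
But -10.8 V < V_ov = 2.07 V, so the device is actually in triode.
In triode I_D = k_n[V_ov V_DS − ½ V_DS²] and I_D = (V_DD − V_DS)/R_D. Equating: 5.31 V_DS² − 22.99 V_DS + 12 = 0, giving V_DS = 0.607 V (the root below V_ov).
I_D = (12 − 0.607) / 2.26 = 5.04 mA.

I_D = 5.04 mA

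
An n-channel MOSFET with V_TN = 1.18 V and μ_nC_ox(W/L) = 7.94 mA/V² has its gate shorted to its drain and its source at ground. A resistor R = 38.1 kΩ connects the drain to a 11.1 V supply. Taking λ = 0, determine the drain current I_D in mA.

With gate tied to drain, V_GS = V_DS ≥ V_GS − V_TN, so the device is in saturation.
KCL at the drain: ½ k_n (V_GS − V_TN)² = (V_DD − V_GS)/R.
Let x = V_GS − 1.18. Then 151 x² + x − 9.92 = 0, giving x = 0.253 V (positive root), so V_GS = 1.43 V.
I_D = (V_DD − V_GS)/R = (11.1 − 1.43) / 38.1 = 0.254 mA.

I_D = 0.254 mA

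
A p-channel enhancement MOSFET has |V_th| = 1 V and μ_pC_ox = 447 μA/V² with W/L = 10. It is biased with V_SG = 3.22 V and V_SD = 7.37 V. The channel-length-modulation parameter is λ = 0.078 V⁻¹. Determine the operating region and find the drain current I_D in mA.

k_p = μ_pC_ox · (W/L) = 4.47 mA/V².
V_ov = V_SG − |V_th| = 3.22 − 1 = 2.22 V.
Since V_SD = 7.37 V ≥ V_ov = 2.22 V, the device is in saturation.
I_D = ½ k_p V_ov² (1 + λ V_SD) = 0.5 × 4.47 × 2.22² × (1 + 0.078 × 7.37) = 17.3 mA.

Saturation; I_D = 17.3 mA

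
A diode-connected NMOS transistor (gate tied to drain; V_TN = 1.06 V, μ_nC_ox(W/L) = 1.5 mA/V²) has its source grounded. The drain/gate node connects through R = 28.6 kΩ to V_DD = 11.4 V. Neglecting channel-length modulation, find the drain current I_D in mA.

I_D = 0.338 mA

With gate tied to drain, V_GS = V_DS ≥ V_GS − V_TN, so the device is in saturation.
KCL at the drain: ½ k_n (V_GS − V_TN)² = (V_DD − V_GS)/R.
Let x = V_GS − 1.06. Then 21.5 x² + x − 10.34 = 0, giving x = 0.671 V (positive root), so V_GS = 1.73 V.
I_D = (V_DD − V_GS)/R = (11.4 − 1.73) / 28.6 = 0.338 mA.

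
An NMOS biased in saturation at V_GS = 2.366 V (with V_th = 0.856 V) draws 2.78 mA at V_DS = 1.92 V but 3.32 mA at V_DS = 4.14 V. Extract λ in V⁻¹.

With V_GS fixed, I_D ∝ (1 + λ V_DS) in saturation, so I_D2/I_D1 = (1 + λ V_DS2)/(1 + λ V_DS1).
3.32/2.78 = 1.194 = (1 + 4.14 λ)/(1 + 1.92 λ).
Solving: λ (I_D1 V_DS2 − I_D2 V_DS1) = I_D2 − I_D1, so λ = (3.32 − 2.78) / (2.78 × 4.14 − 3.32 × 1.92) = 0.54 / 5.13 = 0.105 V⁻¹.

λ = 0.105 V⁻¹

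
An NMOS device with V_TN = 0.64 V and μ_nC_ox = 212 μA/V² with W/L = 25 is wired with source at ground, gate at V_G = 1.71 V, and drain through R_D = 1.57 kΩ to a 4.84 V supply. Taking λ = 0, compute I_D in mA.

I_D = 2.65 mA

V_GS = V_G = 1.71 V, so V_ov = 1.71 − 0.64 = 1.07 V.
k_n = μ_nC_ox · (W/L) = 5.3 mA/V².
Assume saturation: I_D = ½ k_n V_ov² = 0.5 × 5.3 × 1.07² = 3.03 mA, giving V_DS = V_DD − I_D R_D = 4.84 − 3.03 × 1.57 = 0.0766 V.
But 0.0766 V < V_ov = 1.07 V, so the device is actually in triode.
In triode I_D = k_n[V_ov V_DS − ½ V_DS²] and I_D = (V_DD − V_DS)/R_D. Equating: 4.16 V_DS² − 9.903 V_DS + 4.84 = 0, giving V_DS = 0.687 V (the root below V_ov).
I_D = (4.84 − 0.687) / 1.57 = 2.65 mA.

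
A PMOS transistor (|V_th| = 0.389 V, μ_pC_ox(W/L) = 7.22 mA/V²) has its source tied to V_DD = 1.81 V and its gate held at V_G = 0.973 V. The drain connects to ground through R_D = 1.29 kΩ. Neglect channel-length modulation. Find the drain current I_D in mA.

V_SG = V_DD − V_G = 1.81 − 0.973 = 0.837 V, so V_ov = 0.837 − 0.389 = 0.448 V.
Assume saturation: I_D = ½ k_p V_ov² = 0.5 × 7.22 × 0.448² = 0.725 mA, giving V_SD = V_DD − I_D R_D = 1.81 − 0.725 × 1.29 = 0.875 V.
V_SD = 0.875 V ≥ V_ov = 0.448 V, confirming saturation.

I_D = 0.725 mA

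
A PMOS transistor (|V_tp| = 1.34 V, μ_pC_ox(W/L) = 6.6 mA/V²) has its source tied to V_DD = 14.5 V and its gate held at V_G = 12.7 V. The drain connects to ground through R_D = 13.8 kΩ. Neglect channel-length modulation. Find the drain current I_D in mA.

V_SG = V_DD − V_G = 14.5 − 12.7 = 1.8 V, so V_ov = 1.8 − 1.34 = 0.46 V.
Assume saturation: I_D = ½ k_p V_ov² = 0.5 × 6.6 × 0.46² = 0.698 mA, giving V_SD = V_DD − I_D R_D = 14.5 − 0.698 × 13.8 = 4.86 V.
V_SD = 4.86 V ≥ V_ov = 0.46 V, confirming saturation.

I_D = 0.698 mA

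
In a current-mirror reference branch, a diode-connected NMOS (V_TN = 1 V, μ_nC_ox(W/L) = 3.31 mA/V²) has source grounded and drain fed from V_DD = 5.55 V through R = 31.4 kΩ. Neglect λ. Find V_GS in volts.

With gate tied to drain, V_GS = V_DS ≥ V_GS − V_TN, so the device is in saturation.
KCL at the drain: ½ k_n (V_GS − V_TN)² = (V_DD − V_GS)/R.
Let x = V_GS − 1. Then 52 x² + x − 4.55 = 0, giving x = 0.286 V (positive root), so V_GS = 1.29 V.
I_D = (V_DD − V_GS)/R = (5.55 − 1.29) / 31.4 = 0.136 mA.

V_GS = 1.29 V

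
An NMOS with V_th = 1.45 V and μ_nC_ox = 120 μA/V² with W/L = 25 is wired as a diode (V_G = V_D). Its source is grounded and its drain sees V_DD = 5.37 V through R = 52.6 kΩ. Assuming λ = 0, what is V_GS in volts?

V_GS = 1.67 V

With gate tied to drain, V_GS = V_DS ≥ V_GS − V_th, so the device is in saturation.
k_n = μ_nC_ox · (W/L) = 3 mA/V².
KCL at the drain: ½ k_n (V_GS − V_th)² = (V_DD − V_GS)/R.
Let x = V_GS − 1.45. Then 78.9 x² + x − 3.92 = 0, giving x = 0.217 V (positive root), so V_GS = 1.67 V.
I_D = (V_DD − V_GS)/R = (5.37 − 1.67) / 52.6 = 0.0704 mA.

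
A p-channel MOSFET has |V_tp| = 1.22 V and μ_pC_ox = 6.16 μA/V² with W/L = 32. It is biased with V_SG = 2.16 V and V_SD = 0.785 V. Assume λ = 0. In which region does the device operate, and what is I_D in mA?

k_p = μ_pC_ox · (W/L) = 0.1971 mA/V².
V_ov = V_SG − |V_tp| = 2.16 − 1.22 = 0.94 V.
Since V_SD = 0.785 V < V_ov = 0.94 V, the device is in the triode region.
I_D = k_p [V_ov · V_SD − ½ V_SD²] = 0.1971 × [0.94 × 0.785 − 0.5 × 0.785²] = 0.0847 mA.

Triode; I_D = 0.0847 mA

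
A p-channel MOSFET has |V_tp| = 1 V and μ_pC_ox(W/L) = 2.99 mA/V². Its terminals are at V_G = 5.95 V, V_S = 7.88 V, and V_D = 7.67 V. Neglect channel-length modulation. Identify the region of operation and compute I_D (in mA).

Triode; I_D = 0.518 mA

V_SG = V_S − V_G = 7.88 − 5.95 = 1.93 V; V_SD = V_S − V_D = 7.88 − 7.67 = 0.21 V.
V_ov = V_SG − |V_tp| = 1.93 − 1 = 0.93 V.
Since V_SD = 0.21 V < V_ov = 0.93 V, the device is in the triode region.
I_D = k_p [V_ov · V_SD − ½ V_SD²] = 2.99 × [0.93 × 0.21 − 0.5 × 0.21²] = 0.518 mA.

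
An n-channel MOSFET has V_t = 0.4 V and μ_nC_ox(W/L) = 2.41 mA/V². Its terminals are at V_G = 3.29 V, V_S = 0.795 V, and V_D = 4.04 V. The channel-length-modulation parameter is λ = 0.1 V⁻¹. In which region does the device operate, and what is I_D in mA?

V_GS = V_G − V_S = 3.29 − 0.795 = 2.5 V; V_DS = V_D − V_S = 4.04 − 0.795 = 3.25 V.
V_ov = V_GS − V_t = 2.5 − 0.4 = 2.1 V.
Since V_DS = 3.25 V ≥ V_ov = 2.1 V, the device is in saturation.
I_D = ½ k_n V_ov² (1 + λ V_DS) = 0.5 × 2.41 × 2.1² × (1 + 0.1 × 3.25) = 7 mA.

Saturation; I_D = 7.00 mA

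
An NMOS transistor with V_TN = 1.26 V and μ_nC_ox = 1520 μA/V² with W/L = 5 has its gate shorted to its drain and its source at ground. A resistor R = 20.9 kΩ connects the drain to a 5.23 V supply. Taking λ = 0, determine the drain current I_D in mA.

With gate tied to drain, V_GS = V_DS ≥ V_GS − V_TN, so the device is in saturation.
k_n = μ_nC_ox · (W/L) = 7.6 mA/V².
KCL at the drain: ½ k_n (V_GS − V_TN)² = (V_DD − V_GS)/R.
Let x = V_GS − 1.26. Then 79.4 x² + x − 3.97 = 0, giving x = 0.217 V (positive root), so V_GS = 1.48 V.
I_D = (V_DD − V_GS)/R = (5.23 − 1.48) / 20.9 = 0.18 mA.

I_D = 0.180 mA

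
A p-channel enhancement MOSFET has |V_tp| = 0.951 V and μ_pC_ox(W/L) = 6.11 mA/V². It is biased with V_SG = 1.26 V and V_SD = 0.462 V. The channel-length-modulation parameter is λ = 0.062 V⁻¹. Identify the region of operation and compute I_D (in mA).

Saturation; I_D = 0.300 mA

V_ov = V_SG − |V_tp| = 1.26 − 0.951 = 0.309 V.
Since V_SD = 0.462 V ≥ V_ov = 0.309 V, the device is in saturation.
I_D = ½ k_p V_ov² (1 + λ V_SD) = 0.5 × 6.11 × 0.309² × (1 + 0.062 × 0.462) = 0.3 mA.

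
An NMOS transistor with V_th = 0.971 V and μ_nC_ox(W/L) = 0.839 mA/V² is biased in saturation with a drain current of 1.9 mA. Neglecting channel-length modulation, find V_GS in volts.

In saturation I_D = ½ k_n (V_GS − V_th)², so V_GS − V_th = √(2 I_D / k_n) = √(2 × 1.9 / 0.839) = 2.13 V.
V_GS = 0.971 + 2.13 = 3.1 V.

V_GS = 3.10 V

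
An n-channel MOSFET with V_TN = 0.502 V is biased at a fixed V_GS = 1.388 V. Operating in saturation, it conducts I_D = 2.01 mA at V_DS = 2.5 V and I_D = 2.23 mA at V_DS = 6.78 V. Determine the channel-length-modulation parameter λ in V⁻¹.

With V_GS fixed, I_D ∝ (1 + λ V_DS) in saturation, so I_D2/I_D1 = (1 + λ V_DS2)/(1 + λ V_DS1).
2.23/2.01 = 1.109 = (1 + 6.78 λ)/(1 + 2.5 λ).
Solving: λ (I_D1 V_DS2 − I_D2 V_DS1) = I_D2 − I_D1, so λ = (2.23 − 2.01) / (2.01 × 6.78 − 2.23 × 2.5) = 0.22 / 8.05 = 0.0273 V⁻¹.

λ = 0.0273 V⁻¹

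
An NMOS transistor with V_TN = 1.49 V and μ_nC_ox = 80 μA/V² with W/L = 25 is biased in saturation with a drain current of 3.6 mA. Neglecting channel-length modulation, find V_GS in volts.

V_GS = 3.39 V

k_n = μ_nC_ox · (W/L) = 2 mA/V².
In saturation I_D = ½ k_n (V_GS − V_TN)², so V_GS − V_TN = √(2 I_D / k_n) = √(2 × 3.6 / 2) = 1.9 V.
V_GS = 1.49 + 1.9 = 3.39 V.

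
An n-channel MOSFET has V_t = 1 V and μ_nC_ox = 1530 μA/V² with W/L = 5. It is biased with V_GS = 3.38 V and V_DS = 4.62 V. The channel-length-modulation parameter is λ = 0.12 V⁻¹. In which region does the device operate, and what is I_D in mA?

k_n = μ_nC_ox · (W/L) = 7.65 mA/V².
V_ov = V_GS − V_t = 3.38 − 1 = 2.38 V.
Since V_DS = 4.62 V ≥ V_ov = 2.38 V, the device is in saturation.
I_D = ½ k_n V_ov² (1 + λ V_DS) = 0.5 × 7.65 × 2.38² × (1 + 0.12 × 4.62) = 33.7 mA.

Saturation; I_D = 33.7 mA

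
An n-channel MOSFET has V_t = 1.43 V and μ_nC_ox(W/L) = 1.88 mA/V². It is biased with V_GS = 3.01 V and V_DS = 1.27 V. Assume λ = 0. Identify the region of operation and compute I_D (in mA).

Triode; I_D = 2.26 mA

V_ov = V_GS − V_t = 3.01 − 1.43 = 1.58 V.
Since V_DS = 1.27 V < V_ov = 1.58 V, the device is in the triode region.
I_D = k_n [V_ov · V_DS − ½ V_DS²] = 1.88 × [1.58 × 1.27 − 0.5 × 1.27²] = 2.26 mA.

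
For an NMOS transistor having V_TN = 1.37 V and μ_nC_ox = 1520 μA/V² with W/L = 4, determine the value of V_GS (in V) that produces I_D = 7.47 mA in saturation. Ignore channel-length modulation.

k_n = μ_nC_ox · (W/L) = 6.08 mA/V².
In saturation I_D = ½ k_n (V_GS − V_TN)², so V_GS − V_TN = √(2 I_D / k_n) = √(2 × 7.47 / 6.08) = 1.57 V.
V_GS = 1.37 + 1.57 = 2.94 V.

V_GS = 2.94 V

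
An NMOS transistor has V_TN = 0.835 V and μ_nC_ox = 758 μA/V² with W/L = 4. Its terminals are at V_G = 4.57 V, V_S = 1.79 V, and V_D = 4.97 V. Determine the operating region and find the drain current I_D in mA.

V_GS = V_G − V_S = 4.57 − 1.79 = 2.78 V; V_DS = V_D − V_S = 4.97 − 1.79 = 3.18 V.
k_n = μ_nC_ox · (W/L) = 3.032 mA/V².
V_ov = V_GS − V_TN = 2.78 − 0.835 = 1.95 V.
Since V_DS = 3.18 V ≥ V_ov = 1.95 V, the device is in saturation.
I_D = ½ k_n V_ov² = 0.5 × 3.032 × 1.95² = 5.74 mA.

Saturation; I_D = 5.74 mA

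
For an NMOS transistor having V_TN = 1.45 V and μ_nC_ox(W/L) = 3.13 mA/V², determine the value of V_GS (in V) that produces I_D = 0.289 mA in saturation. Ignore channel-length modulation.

V_GS = 1.88 V

In saturation I_D = ½ k_n (V_GS − V_TN)², so V_GS − V_TN = √(2 I_D / k_n) = √(2 × 0.289 / 3.13) = 0.43 V.
V_GS = 1.45 + 0.43 = 1.88 V.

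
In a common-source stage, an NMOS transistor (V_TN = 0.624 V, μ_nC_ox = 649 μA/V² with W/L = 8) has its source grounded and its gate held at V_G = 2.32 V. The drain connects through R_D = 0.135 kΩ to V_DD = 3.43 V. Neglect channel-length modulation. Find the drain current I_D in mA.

I_D = 7.47 mA

V_GS = V_G = 2.32 V, so V_ov = 2.32 − 0.624 = 1.7 V.
k_n = μ_nC_ox · (W/L) = 5.192 mA/V².
Assume saturation: I_D = ½ k_n V_ov² = 0.5 × 5.192 × 1.7² = 7.47 mA, giving V_DS = V_DD − I_D R_D = 3.43 − 7.47 × 0.135 = 2.42 V.
V_DS = 2.42 V ≥ V_ov = 1.7 V, confirming saturation.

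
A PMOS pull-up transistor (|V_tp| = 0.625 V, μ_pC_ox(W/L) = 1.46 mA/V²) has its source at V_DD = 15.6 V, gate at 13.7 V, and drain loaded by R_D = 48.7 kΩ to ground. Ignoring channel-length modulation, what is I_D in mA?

I_D = 0.317 mA

V_SG = V_DD − V_G = 15.6 − 13.7 = 1.9 V, so V_ov = 1.9 − 0.625 = 1.28 V.
Assume saturation: I_D = ½ k_p V_ov² = 0.5 × 1.46 × 1.28² = 1.19 mA, giving V_SD = V_DD − I_D R_D = 15.6 − 1.19 × 48.7 = -42.2 V.
But -42.2 V < V_ov = 1.28 V, so the device is actually in triode.
In triode I_D = k_p[V_ov V_SD − ½ V_SD²] and I_D = (V_DD − V_SD)/R_D. Equating: 35.6 V_SD² − 91.66 V_SD + 15.6 = 0, giving V_SD = 0.183 V (the root below V_ov).
I_D = (15.6 − 0.183) / 48.7 = 0.317 mA.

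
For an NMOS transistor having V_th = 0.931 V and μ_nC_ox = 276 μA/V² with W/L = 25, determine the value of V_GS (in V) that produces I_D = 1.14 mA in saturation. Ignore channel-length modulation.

V_GS = 1.51 V

k_n = μ_nC_ox · (W/L) = 6.9 mA/V².
In saturation I_D = ½ k_n (V_GS − V_th)², so V_GS − V_th = √(2 I_D / k_n) = √(2 × 1.14 / 6.9) = 0.575 V.
V_GS = 0.931 + 0.575 = 1.51 V.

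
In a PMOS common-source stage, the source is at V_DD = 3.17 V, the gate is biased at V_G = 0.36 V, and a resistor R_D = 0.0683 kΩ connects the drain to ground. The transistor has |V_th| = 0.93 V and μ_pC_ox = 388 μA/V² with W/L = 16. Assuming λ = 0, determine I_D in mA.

V_SG = V_DD − V_G = 3.17 − 0.36 = 2.81 V, so V_ov = 2.81 − 0.93 = 1.88 V.
k_p = μ_pC_ox · (W/L) = 6.208 mA/V².
Assume saturation: I_D = ½ k_p V_ov² = 0.5 × 6.208 × 1.88² = 11 mA, giving V_SD = V_DD − I_D R_D = 3.17 − 11 × 0.0683 = 2.42 V.
V_SD = 2.42 V ≥ V_ov = 1.88 V, confirming saturation.

I_D = 11.0 mA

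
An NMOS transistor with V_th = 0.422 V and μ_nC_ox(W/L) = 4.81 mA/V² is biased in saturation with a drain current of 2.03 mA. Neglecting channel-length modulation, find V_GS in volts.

In saturation I_D = ½ k_n (V_GS − V_th)², so V_GS − V_th = √(2 I_D / k_n) = √(2 × 2.03 / 4.81) = 0.919 V.
V_GS = 0.422 + 0.919 = 1.34 V.

V_GS = 1.34 V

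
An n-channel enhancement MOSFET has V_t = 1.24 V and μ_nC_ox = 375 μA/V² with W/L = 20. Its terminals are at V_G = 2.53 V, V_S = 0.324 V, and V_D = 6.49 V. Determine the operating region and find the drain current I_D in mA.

V_GS = V_G − V_S = 2.53 − 0.324 = 2.21 V; V_DS = V_D − V_S = 6.49 − 0.324 = 6.17 V.
k_n = μ_nC_ox · (W/L) = 7.5 mA/V².
V_ov = V_GS − V_t = 2.21 − 1.24 = 0.966 V.
Since V_DS = 6.17 V ≥ V_ov = 0.966 V, the device is in saturation.
I_D = ½ k_n V_ov² = 0.5 × 7.5 × 0.966² = 3.5 mA.

Saturation; I_D = 3.50 mA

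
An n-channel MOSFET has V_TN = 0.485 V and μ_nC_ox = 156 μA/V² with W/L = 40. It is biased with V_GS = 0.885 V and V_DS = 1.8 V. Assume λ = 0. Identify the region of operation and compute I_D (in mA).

Saturation; I_D = 0.499 mA

k_n = μ_nC_ox · (W/L) = 6.24 mA/V².
V_ov = V_GS − V_TN = 0.885 − 0.485 = 0.4 V.
Since V_DS = 1.8 V ≥ V_ov = 0.4 V, the device is in saturation.
I_D = ½ k_n V_ov² = 0.5 × 6.24 × 0.4² = 0.499 mA.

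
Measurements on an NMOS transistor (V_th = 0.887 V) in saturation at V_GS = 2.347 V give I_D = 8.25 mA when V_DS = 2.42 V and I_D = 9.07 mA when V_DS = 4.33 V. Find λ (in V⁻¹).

λ = 0.0595 V⁻¹

With V_GS fixed, I_D ∝ (1 + λ V_DS) in saturation, so I_D2/I_D1 = (1 + λ V_DS2)/(1 + λ V_DS1).
9.07/8.25 = 1.099 = (1 + 4.33 λ)/(1 + 2.42 λ).
Solving: λ (I_D1 V_DS2 − I_D2 V_DS1) = I_D2 − I_D1, so λ = (9.07 − 8.25) / (8.25 × 4.33 − 9.07 × 2.42) = 0.82 / 13.8 = 0.0595 V⁻¹.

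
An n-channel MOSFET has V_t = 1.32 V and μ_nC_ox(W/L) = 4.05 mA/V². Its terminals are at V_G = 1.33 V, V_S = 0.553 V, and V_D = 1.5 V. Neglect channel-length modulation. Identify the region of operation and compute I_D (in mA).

Cutoff; I_D = 0 mA

V_GS = V_G − V_S = 1.33 − 0.553 = 0.777 V; V_DS = V_D − V_S = 1.5 − 0.553 = 0.947 V.
V_GS = 0.777 V < V_t = 1.32 V, so the transistor is in cutoff.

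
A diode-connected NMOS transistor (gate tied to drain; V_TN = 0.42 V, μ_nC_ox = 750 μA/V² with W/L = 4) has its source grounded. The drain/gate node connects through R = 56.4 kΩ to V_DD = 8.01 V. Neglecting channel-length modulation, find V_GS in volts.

V_GS = 0.714 V

With gate tied to drain, V_GS = V_DS ≥ V_GS − V_TN, so the device is in saturation.
k_n = μ_nC_ox · (W/L) = 3 mA/V².
KCL at the drain: ½ k_n (V_GS − V_TN)² = (V_DD − V_GS)/R.
Let x = V_GS − 0.42. Then 84.6 x² + x − 7.59 = 0, giving x = 0.294 V (positive root), so V_GS = 0.714 V.
I_D = (V_DD − V_GS)/R = (8.01 − 0.714) / 56.4 = 0.129 mA.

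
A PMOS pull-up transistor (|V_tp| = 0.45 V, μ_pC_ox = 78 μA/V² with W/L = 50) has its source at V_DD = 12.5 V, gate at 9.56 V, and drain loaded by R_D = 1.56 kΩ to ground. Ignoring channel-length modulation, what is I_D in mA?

V_SG = V_DD − V_G = 12.5 − 9.56 = 2.94 V, so V_ov = 2.94 − 0.45 = 2.49 V.
k_p = μ_pC_ox · (W/L) = 3.9 mA/V².
Assume saturation: I_D = ½ k_p V_ov² = 0.5 × 3.9 × 2.49² = 12.1 mA, giving V_SD = V_DD − I_D R_D = 12.5 − 12.1 × 1.56 = -6.36 V.
But -6.36 V < V_ov = 2.49 V, so the device is actually in triode.
In triode I_D = k_p[V_ov V_SD − ½ V_SD²] and I_D = (V_DD − V_SD)/R_D. Equating: 3.04 V_SD² − 16.15 V_SD + 12.5 = 0, giving V_SD = 0.941 V (the root below V_ov).
I_D = (12.5 − 0.941) / 1.56 = 7.41 mA.

I_D = 7.41 mA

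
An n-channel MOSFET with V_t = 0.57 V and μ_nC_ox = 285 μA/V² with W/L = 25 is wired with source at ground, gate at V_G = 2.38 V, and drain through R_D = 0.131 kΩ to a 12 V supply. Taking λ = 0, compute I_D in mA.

I_D = 11.7 mA

V_GS = V_G = 2.38 V, so V_ov = 2.38 − 0.57 = 1.81 V.
k_n = μ_nC_ox · (W/L) = 7.125 mA/V².
Assume saturation: I_D = ½ k_n V_ov² = 0.5 × 7.125 × 1.81² = 11.7 mA, giving V_DS = V_DD − I_D R_D = 12 − 11.7 × 0.131 = 10.5 V.
V_DS = 10.5 V ≥ V_ov = 1.81 V, confirming saturation.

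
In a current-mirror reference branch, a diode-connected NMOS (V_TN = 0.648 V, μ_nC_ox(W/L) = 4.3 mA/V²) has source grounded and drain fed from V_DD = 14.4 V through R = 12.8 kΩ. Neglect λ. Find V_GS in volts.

With gate tied to drain, V_GS = V_DS ≥ V_GS − V_TN, so the device is in saturation.
KCL at the drain: ½ k_n (V_GS − V_TN)² = (V_DD − V_GS)/R.
Let x = V_GS − 0.648. Then 27.5 x² + x − 13.75 = 0, giving x = 0.689 V (positive root), so V_GS = 1.34 V.
I_D = (V_DD − V_GS)/R = (14.4 − 1.34) / 12.8 = 1.02 mA.

V_GS = 1.34 V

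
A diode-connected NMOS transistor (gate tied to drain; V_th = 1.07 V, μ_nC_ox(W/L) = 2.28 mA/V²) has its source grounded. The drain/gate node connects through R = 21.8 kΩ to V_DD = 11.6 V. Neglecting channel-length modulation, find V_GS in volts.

With gate tied to drain, V_GS = V_DS ≥ V_GS − V_th, so the device is in saturation.
KCL at the drain: ½ k_n (V_GS − V_th)² = (V_DD − V_GS)/R.
Let x = V_GS − 1.07. Then 24.9 x² + x − 10.53 = 0, giving x = 0.631 V (positive root), so V_GS = 1.7 V.
I_D = (V_DD − V_GS)/R = (11.6 − 1.7) / 21.8 = 0.454 mA.

V_GS = 1.70 V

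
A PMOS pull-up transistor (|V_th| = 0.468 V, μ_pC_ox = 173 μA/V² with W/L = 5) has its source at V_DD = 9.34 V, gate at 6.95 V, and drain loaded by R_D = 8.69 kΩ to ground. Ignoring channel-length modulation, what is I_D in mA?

I_D = 0.990 mA

V_SG = V_DD − V_G = 9.34 − 6.95 = 2.39 V, so V_ov = 2.39 − 0.468 = 1.92 V.
k_p = μ_pC_ox · (W/L) = 0.865 mA/V².
Assume saturation: I_D = ½ k_p V_ov² = 0.5 × 0.865 × 1.92² = 1.6 mA, giving V_SD = V_DD − I_D R_D = 9.34 − 1.6 × 8.69 = -4.54 V.
But -4.54 V < V_ov = 1.92 V, so the device is actually in triode.
In triode I_D = k_p[V_ov V_SD − ½ V_SD²] and I_D = (V_DD − V_SD)/R_D. Equating: 3.76 V_SD² − 15.45 V_SD + 9.34 = 0, giving V_SD = 0.737 V (the root below V_ov).
I_D = (9.34 − 0.737) / 8.69 = 0.99 mA.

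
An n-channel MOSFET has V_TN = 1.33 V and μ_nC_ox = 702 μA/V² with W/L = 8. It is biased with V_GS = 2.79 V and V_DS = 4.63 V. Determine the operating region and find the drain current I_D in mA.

Saturation; I_D = 5.99 mA

k_n = μ_nC_ox · (W/L) = 5.616 mA/V².
V_ov = V_GS − V_TN = 2.79 − 1.33 = 1.46 V.
Since V_DS = 4.63 V ≥ V_ov = 1.46 V, the device is in saturation.
I_D = ½ k_n V_ov² = 0.5 × 5.616 × 1.46² = 5.99 mA.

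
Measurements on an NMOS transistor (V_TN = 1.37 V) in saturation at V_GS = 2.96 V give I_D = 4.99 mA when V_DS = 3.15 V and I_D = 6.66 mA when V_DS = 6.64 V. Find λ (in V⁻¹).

With V_GS fixed, I_D ∝ (1 + λ V_DS) in saturation, so I_D2/I_D1 = (1 + λ V_DS2)/(1 + λ V_DS1).
6.66/4.99 = 1.335 = (1 + 6.64 λ)/(1 + 3.15 λ).
Solving: λ (I_D1 V_DS2 − I_D2 V_DS1) = I_D2 − I_D1, so λ = (6.66 − 4.99) / (4.99 × 6.64 − 6.66 × 3.15) = 1.67 / 12.2 = 0.137 V⁻¹.

λ = 0.137 V⁻¹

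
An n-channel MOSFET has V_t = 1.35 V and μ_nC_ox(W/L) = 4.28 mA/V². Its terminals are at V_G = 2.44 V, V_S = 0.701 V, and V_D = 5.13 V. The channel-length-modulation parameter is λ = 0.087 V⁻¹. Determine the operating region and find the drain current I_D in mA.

Saturation; I_D = 0.449 mA

V_GS = V_G − V_S = 2.44 − 0.701 = 1.74 V; V_DS = V_D − V_S = 5.13 − 0.701 = 4.43 V.
V_ov = V_GS − V_t = 1.74 − 1.35 = 0.389 V.
Since V_DS = 4.43 V ≥ V_ov = 0.389 V, the device is in saturation.
I_D = ½ k_n V_ov² (1 + λ V_DS) = 0.5 × 4.28 × 0.389² × (1 + 0.087 × 4.43) = 0.449 mA.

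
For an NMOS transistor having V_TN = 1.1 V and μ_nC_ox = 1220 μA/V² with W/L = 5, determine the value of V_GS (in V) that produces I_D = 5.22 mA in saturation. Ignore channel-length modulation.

k_n = μ_nC_ox · (W/L) = 6.1 mA/V².
In saturation I_D = ½ k_n (V_GS − V_TN)², so V_GS − V_TN = √(2 I_D / k_n) = √(2 × 5.22 / 6.1) = 1.31 V.
V_GS = 1.1 + 1.31 = 2.41 V.

V_GS = 2.41 V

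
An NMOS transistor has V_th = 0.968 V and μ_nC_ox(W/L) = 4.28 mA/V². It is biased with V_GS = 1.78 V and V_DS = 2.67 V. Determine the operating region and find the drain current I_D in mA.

Saturation; I_D = 1.41 mA

V_ov = V_GS − V_th = 1.78 − 0.968 = 0.812 V.
Since V_DS = 2.67 V ≥ V_ov = 0.812 V, the device is in saturation.
I_D = ½ k_n V_ov² = 0.5 × 4.28 × 0.812² = 1.41 mA.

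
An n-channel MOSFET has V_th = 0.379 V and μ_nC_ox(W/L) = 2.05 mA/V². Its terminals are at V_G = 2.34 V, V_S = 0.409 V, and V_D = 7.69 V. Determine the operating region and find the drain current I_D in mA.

V_GS = V_G − V_S = 2.34 − 0.409 = 1.93 V; V_DS = V_D − V_S = 7.69 − 0.409 = 7.28 V.
V_ov = V_GS − V_th = 1.93 − 0.379 = 1.55 V.
Since V_DS = 7.28 V ≥ V_ov = 1.55 V, the device is in saturation.
I_D = ½ k_n V_ov² = 0.5 × 2.05 × 1.55² = 2.47 mA.

Saturation; I_D = 2.47 mA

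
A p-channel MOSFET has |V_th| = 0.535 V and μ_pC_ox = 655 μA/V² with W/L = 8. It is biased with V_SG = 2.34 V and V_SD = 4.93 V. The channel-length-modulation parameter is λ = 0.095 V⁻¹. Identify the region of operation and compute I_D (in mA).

k_p = μ_pC_ox · (W/L) = 5.24 mA/V².
V_ov = V_SG − |V_th| = 2.34 − 0.535 = 1.8 V.
Since V_SD = 4.93 V ≥ V_ov = 1.8 V, the device is in saturation.
I_D = ½ k_p V_ov² (1 + λ V_SD) = 0.5 × 5.24 × 1.8² × (1 + 0.095 × 4.93) = 12.5 mA.

Saturation; I_D = 12.5 mA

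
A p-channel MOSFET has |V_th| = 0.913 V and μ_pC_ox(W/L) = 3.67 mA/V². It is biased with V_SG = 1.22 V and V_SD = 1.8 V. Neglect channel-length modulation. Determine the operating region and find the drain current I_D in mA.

V_ov = V_SG − |V_th| = 1.22 − 0.913 = 0.307 V.
Since V_SD = 1.8 V ≥ V_ov = 0.307 V, the device is in saturation.
I_D = ½ k_p V_ov² = 0.5 × 3.67 × 0.307² = 0.173 mA.

Saturation; I_D = 0.173 mA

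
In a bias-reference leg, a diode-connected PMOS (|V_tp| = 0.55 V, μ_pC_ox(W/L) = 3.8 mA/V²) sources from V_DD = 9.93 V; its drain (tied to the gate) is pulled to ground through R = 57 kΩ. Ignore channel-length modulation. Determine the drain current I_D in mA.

With gate tied to drain, V_SG = V_SD ≥ V_SG − |V_tp|, so the device is in saturation.
KCL at the drain: ½ k_p (V_SG − |V_tp|)² = (V_DD − V_SG)/R.
Let x = V_SG − 0.55. Then 108 x² + x − 9.38 = 0, giving x = 0.29 V (positive root), so V_SG = 0.84 V.
I_D = (V_DD − V_SG)/R = (9.93 − 0.84) / 57 = 0.159 mA.

I_D = 0.159 mA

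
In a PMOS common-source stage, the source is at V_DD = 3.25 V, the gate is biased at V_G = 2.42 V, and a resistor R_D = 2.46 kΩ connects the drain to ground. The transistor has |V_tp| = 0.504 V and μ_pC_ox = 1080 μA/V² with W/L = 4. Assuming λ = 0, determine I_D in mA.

V_SG = V_DD − V_G = 3.25 − 2.42 = 0.83 V, so V_ov = 0.83 − 0.504 = 0.326 V.
k_p = μ_pC_ox · (W/L) = 4.32 mA/V².
Assume saturation: I_D = ½ k_p V_ov² = 0.5 × 4.32 × 0.326² = 0.23 mA, giving V_SD = V_DD − I_D R_D = 3.25 − 0.23 × 2.46 = 2.69 V.
V_SD = 2.69 V ≥ V_ov = 0.326 V, confirming saturation.

I_D = 0.230 mA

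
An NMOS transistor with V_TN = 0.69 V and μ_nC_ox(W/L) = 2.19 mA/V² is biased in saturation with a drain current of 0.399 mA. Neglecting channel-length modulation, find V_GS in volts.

In saturation I_D = ½ k_n (V_GS − V_TN)², so V_GS − V_TN = √(2 I_D / k_n) = √(2 × 0.399 / 2.19) = 0.604 V.
V_GS = 0.69 + 0.604 = 1.29 V.

V_GS = 1.29 V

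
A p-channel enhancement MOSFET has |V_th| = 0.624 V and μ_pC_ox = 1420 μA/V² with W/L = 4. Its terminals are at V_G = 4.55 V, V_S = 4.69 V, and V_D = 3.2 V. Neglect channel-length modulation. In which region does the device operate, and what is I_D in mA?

V_SG = V_S − V_G = 4.69 − 4.55 = 0.14 V; V_SD = V_S − V_D = 4.69 − 3.2 = 1.49 V.
V_SG = 0.14 V < |V_th| = 0.624 V, so the transistor is in cutoff.

Cutoff; I_D = 0 mA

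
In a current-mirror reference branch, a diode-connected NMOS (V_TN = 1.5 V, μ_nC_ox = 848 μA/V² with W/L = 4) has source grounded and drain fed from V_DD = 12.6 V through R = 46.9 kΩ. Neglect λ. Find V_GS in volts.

With gate tied to drain, V_GS = V_DS ≥ V_GS − V_TN, so the device is in saturation.
k_n = μ_nC_ox · (W/L) = 3.392 mA/V².
KCL at the drain: ½ k_n (V_GS − V_TN)² = (V_DD − V_GS)/R.
Let x = V_GS − 1.5. Then 79.5 x² + x − 11.1 = 0, giving x = 0.367 V (positive root), so V_GS = 1.87 V.
I_D = (V_DD − V_GS)/R = (12.6 − 1.87) / 46.9 = 0.229 mA.

V_GS = 1.87 V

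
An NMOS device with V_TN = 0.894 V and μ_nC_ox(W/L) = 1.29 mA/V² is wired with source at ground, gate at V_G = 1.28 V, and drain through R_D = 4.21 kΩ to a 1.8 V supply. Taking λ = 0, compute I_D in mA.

V_GS = V_G = 1.28 V, so V_ov = 1.28 − 0.894 = 0.386 V.
Assume saturation: I_D = ½ k_n V_ov² = 0.5 × 1.29 × 0.386² = 0.0961 mA, giving V_DS = V_DD − I_D R_D = 1.8 − 0.0961 × 4.21 = 1.4 V.
V_DS = 1.4 V ≥ V_ov = 0.386 V, confirming saturation.

I_D = 0.0961 mA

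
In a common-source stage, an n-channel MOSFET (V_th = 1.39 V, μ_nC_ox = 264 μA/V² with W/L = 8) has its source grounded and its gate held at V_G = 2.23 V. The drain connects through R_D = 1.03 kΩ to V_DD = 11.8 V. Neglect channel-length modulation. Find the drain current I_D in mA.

V_GS = V_G = 2.23 V, so V_ov = 2.23 − 1.39 = 0.84 V.
k_n = μ_nC_ox · (W/L) = 2.112 mA/V².
Assume saturation: I_D = ½ k_n V_ov² = 0.5 × 2.112 × 0.84² = 0.745 mA, giving V_DS = V_DD − I_D R_D = 11.8 − 0.745 × 1.03 = 11 V.
V_DS = 11 V ≥ V_ov = 0.84 V, confirming saturation.

I_D = 0.745 mA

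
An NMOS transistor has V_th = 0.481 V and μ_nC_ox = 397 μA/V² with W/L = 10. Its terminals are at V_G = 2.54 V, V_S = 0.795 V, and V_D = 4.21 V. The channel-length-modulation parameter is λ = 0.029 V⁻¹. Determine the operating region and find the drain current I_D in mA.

V_GS = V_G − V_S = 2.54 − 0.795 = 1.75 V; V_DS = V_D − V_S = 4.21 − 0.795 = 3.42 V.
k_n = μ_nC_ox · (W/L) = 3.97 mA/V².
V_ov = V_GS − V_th = 1.75 − 0.481 = 1.26 V.
Since V_DS = 3.42 V ≥ V_ov = 1.26 V, the device is in saturation.
I_D = ½ k_n V_ov² (1 + λ V_DS) = 0.5 × 3.97 × 1.26² × (1 + 0.029 × 3.42) = 3.49 mA.

Saturation; I_D = 3.49 mA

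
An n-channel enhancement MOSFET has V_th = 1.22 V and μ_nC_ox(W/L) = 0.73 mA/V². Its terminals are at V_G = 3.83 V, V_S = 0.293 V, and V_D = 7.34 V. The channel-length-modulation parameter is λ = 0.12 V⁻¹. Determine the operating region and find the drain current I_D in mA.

V_GS = V_G − V_S = 3.83 − 0.293 = 3.54 V; V_DS = V_D − V_S = 7.34 − 0.293 = 7.05 V.
V_ov = V_GS − V_th = 3.54 − 1.22 = 2.32 V.
Since V_DS = 7.05 V ≥ V_ov = 2.32 V, the device is in saturation.
I_D = ½ k_n V_ov² (1 + λ V_DS) = 0.5 × 0.73 × 2.32² × (1 + 0.12 × 7.05) = 3.62 mA.

Saturation; I_D = 3.62 mA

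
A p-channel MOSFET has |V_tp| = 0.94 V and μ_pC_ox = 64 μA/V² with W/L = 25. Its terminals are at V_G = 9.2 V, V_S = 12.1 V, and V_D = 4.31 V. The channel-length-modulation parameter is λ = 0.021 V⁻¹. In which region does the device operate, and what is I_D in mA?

Saturation; I_D = 3.58 mA

V_SG = V_S − V_G = 12.1 − 9.2 = 2.9 V; V_SD = V_S − V_D = 12.1 − 4.31 = 7.79 V.
k_p = μ_pC_ox · (W/L) = 1.6 mA/V².
V_ov = V_SG − |V_tp| = 2.9 − 0.94 = 1.96 V.
Since V_SD = 7.79 V ≥ V_ov = 1.96 V, the device is in saturation.
I_D = ½ k_p V_ov² (1 + λ V_SD) = 0.5 × 1.6 × 1.96² × (1 + 0.021 × 7.79) = 3.58 mA.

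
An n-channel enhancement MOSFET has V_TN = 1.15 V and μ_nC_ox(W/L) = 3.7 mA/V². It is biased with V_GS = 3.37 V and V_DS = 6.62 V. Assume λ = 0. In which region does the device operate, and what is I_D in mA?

Saturation; I_D = 9.12 mA

V_ov = V_GS − V_TN = 3.37 − 1.15 = 2.22 V.
Since V_DS = 6.62 V ≥ V_ov = 2.22 V, the device is in saturation.
I_D = ½ k_n V_ov² = 0.5 × 3.7 × 2.22² = 9.12 mA.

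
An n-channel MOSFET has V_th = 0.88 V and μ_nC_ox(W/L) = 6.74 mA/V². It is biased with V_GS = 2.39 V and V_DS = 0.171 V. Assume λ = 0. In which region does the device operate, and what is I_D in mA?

Triode; I_D = 1.64 mA

V_ov = V_GS − V_th = 2.39 − 0.88 = 1.51 V.
Since V_DS = 0.171 V < V_ov = 1.51 V, the device is in the triode region.
I_D = k_n [V_ov · V_DS − ½ V_DS²] = 6.74 × [1.51 × 0.171 − 0.5 × 0.171²] = 1.64 mA.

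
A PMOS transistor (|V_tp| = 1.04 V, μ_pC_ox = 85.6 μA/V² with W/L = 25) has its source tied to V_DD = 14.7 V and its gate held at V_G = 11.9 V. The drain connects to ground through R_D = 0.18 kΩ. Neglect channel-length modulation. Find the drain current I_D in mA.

I_D = 3.31 mA

V_SG = V_DD − V_G = 14.7 − 11.9 = 2.8 V, so V_ov = 2.8 − 1.04 = 1.76 V.
k_p = μ_pC_ox · (W/L) = 2.14 mA/V².
Assume saturation: I_D = ½ k_p V_ov² = 0.5 × 2.14 × 1.76² = 3.31 mA, giving V_SD = V_DD − I_D R_D = 14.7 − 3.31 × 0.18 = 14.1 V.
V_SD = 14.1 V ≥ V_ov = 1.76 V, confirming saturation.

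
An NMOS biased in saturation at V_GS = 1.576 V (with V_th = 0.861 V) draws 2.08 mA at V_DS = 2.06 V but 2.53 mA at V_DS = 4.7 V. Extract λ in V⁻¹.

With V_GS fixed, I_D ∝ (1 + λ V_DS) in saturation, so I_D2/I_D1 = (1 + λ V_DS2)/(1 + λ V_DS1).
2.53/2.08 = 1.216 = (1 + 4.7 λ)/(1 + 2.06 λ).
Solving: λ (I_D1 V_DS2 − I_D2 V_DS1) = I_D2 − I_D1, so λ = (2.53 − 2.08) / (2.08 × 4.7 − 2.53 × 2.06) = 0.45 / 4.56 = 0.0986 V⁻¹.

λ = 0.0986 V⁻¹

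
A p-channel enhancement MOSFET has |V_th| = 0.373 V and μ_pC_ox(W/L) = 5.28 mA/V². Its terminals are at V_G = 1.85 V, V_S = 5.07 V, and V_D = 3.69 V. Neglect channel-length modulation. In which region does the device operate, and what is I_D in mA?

V_SG = V_S − V_G = 5.07 − 1.85 = 3.22 V; V_SD = V_S − V_D = 5.07 − 3.69 = 1.38 V.
V_ov = V_SG − |V_th| = 3.22 − 0.373 = 2.85 V.
Since V_SD = 1.38 V < V_ov = 2.85 V, the device is in the triode region.
I_D = k_p [V_ov · V_SD − ½ V_SD²] = 5.28 × [2.85 × 1.38 − 0.5 × 1.38²] = 15.7 mA.

Triode; I_D = 15.7 mA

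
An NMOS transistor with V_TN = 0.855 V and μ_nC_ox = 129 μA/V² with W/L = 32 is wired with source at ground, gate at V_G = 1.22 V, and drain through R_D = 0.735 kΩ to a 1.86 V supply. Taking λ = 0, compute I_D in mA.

V_GS = V_G = 1.22 V, so V_ov = 1.22 − 0.855 = 0.365 V.
k_n = μ_nC_ox · (W/L) = 4.128 mA/V².
Assume saturation: I_D = ½ k_n V_ov² = 0.5 × 4.128 × 0.365² = 0.275 mA, giving V_DS = V_DD − I_D R_D = 1.86 − 0.275 × 0.735 = 1.66 V.
V_DS = 1.66 V ≥ V_ov = 0.365 V, confirming saturation.

I_D = 0.275 mA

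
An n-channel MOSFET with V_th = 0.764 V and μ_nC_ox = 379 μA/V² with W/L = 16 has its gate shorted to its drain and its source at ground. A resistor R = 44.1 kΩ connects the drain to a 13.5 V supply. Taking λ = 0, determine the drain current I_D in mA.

With gate tied to drain, V_GS = V_DS ≥ V_GS − V_th, so the device is in saturation.
k_n = μ_nC_ox · (W/L) = 6.064 mA/V².
KCL at the drain: ½ k_n (V_GS − V_th)² = (V_DD − V_GS)/R.
Let x = V_GS − 0.764. Then 134 x² + x − 12.74 = 0, giving x = 0.305 V (positive root), so V_GS = 1.07 V.
I_D = (V_DD − V_GS)/R = (13.5 − 1.07) / 44.1 = 0.282 mA.

I_D = 0.282 mA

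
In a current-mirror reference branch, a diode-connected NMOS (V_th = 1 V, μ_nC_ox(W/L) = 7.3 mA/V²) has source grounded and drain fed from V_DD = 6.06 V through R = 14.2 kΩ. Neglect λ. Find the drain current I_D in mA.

I_D = 0.335 mA

With gate tied to drain, V_GS = V_DS ≥ V_GS − V_th, so the device is in saturation.
KCL at the drain: ½ k_n (V_GS − V_th)² = (V_DD − V_GS)/R.
Let x = V_GS − 1. Then 51.8 x² + x − 5.06 = 0, giving x = 0.303 V (positive root), so V_GS = 1.3 V.
I_D = (V_DD − V_GS)/R = (6.06 − 1.3) / 14.2 = 0.335 mA.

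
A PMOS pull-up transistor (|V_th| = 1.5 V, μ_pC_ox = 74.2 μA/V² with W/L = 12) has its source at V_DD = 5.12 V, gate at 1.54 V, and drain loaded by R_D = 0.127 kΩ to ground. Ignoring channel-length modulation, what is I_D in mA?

V_SG = V_DD − V_G = 5.12 − 1.54 = 3.58 V, so V_ov = 3.58 − 1.5 = 2.08 V.
k_p = μ_pC_ox · (W/L) = 0.8904 mA/V².
Assume saturation: I_D = ½ k_p V_ov² = 0.5 × 0.8904 × 2.08² = 1.93 mA, giving V_SD = V_DD − I_D R_D = 5.12 − 1.93 × 0.127 = 4.88 V.
V_SD = 4.88 V ≥ V_ov = 2.08 V, confirming saturation.

I_D = 1.93 mA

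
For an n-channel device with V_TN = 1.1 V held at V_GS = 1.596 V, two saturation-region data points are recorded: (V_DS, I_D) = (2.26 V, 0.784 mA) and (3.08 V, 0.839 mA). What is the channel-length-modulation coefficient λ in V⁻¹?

λ = 0.106 V⁻¹

With V_GS fixed, I_D ∝ (1 + λ V_DS) in saturation, so I_D2/I_D1 = (1 + λ V_DS2)/(1 + λ V_DS1).
0.839/0.784 = 1.07 = (1 + 3.08 λ)/(1 + 2.26 λ).
Solving: λ (I_D1 V_DS2 − I_D2 V_DS1) = I_D2 − I_D1, so λ = (0.839 − 0.784) / (0.784 × 3.08 − 0.839 × 2.26) = 0.055 / 0.519 = 0.106 V⁻¹.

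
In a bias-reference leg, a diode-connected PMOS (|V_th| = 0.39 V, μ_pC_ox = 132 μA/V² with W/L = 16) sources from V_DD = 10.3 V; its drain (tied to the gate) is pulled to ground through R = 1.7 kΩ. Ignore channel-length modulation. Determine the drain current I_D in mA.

I_D = 4.60 mA

With gate tied to drain, V_SG = V_SD ≥ V_SG − |V_th|, so the device is in saturation.
k_p = μ_pC_ox · (W/L) = 2.112 mA/V².
KCL at the drain: ½ k_p (V_SG − |V_th|)² = (V_DD − V_SG)/R.
Let x = V_SG − 0.39. Then 1.8 x² + x − 9.91 = 0, giving x = 2.09 V (positive root), so V_SG = 2.48 V.
I_D = (V_DD − V_SG)/R = (10.3 − 2.48) / 1.7 = 4.6 mA.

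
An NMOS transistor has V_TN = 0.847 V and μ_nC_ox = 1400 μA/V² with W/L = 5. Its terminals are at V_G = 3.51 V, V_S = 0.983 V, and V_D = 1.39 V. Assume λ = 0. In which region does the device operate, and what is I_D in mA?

Triode; I_D = 4.21 mA

V_GS = V_G − V_S = 3.51 − 0.983 = 2.53 V; V_DS = V_D − V_S = 1.39 − 0.983 = 0.407 V.
k_n = μ_nC_ox · (W/L) = 7 mA/V².
V_ov = V_GS − V_TN = 2.53 − 0.847 = 1.68 V.
Since V_DS = 0.407 V < V_ov = 1.68 V, the device is in the triode region.
I_D = k_n [V_ov · V_DS − ½ V_DS²] = 7 × [1.68 × 0.407 − 0.5 × 0.407²] = 4.21 mA.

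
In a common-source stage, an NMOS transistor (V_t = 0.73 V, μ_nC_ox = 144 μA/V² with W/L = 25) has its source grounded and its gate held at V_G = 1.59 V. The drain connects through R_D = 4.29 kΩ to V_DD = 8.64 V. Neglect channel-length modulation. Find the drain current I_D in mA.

I_D = 1.33 mA

V_GS = V_G = 1.59 V, so V_ov = 1.59 − 0.73 = 0.86 V.
k_n = μ_nC_ox · (W/L) = 3.6 mA/V².
Assume saturation: I_D = ½ k_n V_ov² = 0.5 × 3.6 × 0.86² = 1.33 mA, giving V_DS = V_DD − I_D R_D = 8.64 − 1.33 × 4.29 = 2.93 V.
V_DS = 2.93 V ≥ V_ov = 0.86 V, confirming saturation.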